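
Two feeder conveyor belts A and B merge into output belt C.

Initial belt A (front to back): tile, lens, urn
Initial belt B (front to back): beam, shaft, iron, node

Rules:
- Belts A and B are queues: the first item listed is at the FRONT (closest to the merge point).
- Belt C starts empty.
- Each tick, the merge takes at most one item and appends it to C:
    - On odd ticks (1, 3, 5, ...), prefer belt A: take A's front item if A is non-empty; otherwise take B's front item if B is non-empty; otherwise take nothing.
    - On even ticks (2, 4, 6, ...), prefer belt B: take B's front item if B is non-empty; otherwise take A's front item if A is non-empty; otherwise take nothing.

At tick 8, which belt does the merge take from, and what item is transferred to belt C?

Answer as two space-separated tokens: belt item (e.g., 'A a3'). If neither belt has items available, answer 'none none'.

Tick 1: prefer A, take tile from A; A=[lens,urn] B=[beam,shaft,iron,node] C=[tile]
Tick 2: prefer B, take beam from B; A=[lens,urn] B=[shaft,iron,node] C=[tile,beam]
Tick 3: prefer A, take lens from A; A=[urn] B=[shaft,iron,node] C=[tile,beam,lens]
Tick 4: prefer B, take shaft from B; A=[urn] B=[iron,node] C=[tile,beam,lens,shaft]
Tick 5: prefer A, take urn from A; A=[-] B=[iron,node] C=[tile,beam,lens,shaft,urn]
Tick 6: prefer B, take iron from B; A=[-] B=[node] C=[tile,beam,lens,shaft,urn,iron]
Tick 7: prefer A, take node from B; A=[-] B=[-] C=[tile,beam,lens,shaft,urn,iron,node]
Tick 8: prefer B, both empty, nothing taken; A=[-] B=[-] C=[tile,beam,lens,shaft,urn,iron,node]

Answer: none none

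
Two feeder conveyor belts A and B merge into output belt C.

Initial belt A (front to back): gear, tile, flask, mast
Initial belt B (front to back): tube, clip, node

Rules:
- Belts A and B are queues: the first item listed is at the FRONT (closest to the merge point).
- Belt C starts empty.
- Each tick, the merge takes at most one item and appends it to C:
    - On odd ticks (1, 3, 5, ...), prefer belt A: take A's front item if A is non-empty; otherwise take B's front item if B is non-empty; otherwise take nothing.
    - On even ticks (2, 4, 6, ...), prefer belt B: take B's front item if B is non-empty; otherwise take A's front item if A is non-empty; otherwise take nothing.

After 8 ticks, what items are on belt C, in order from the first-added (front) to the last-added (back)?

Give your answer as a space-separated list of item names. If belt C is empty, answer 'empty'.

Tick 1: prefer A, take gear from A; A=[tile,flask,mast] B=[tube,clip,node] C=[gear]
Tick 2: prefer B, take tube from B; A=[tile,flask,mast] B=[clip,node] C=[gear,tube]
Tick 3: prefer A, take tile from A; A=[flask,mast] B=[clip,node] C=[gear,tube,tile]
Tick 4: prefer B, take clip from B; A=[flask,mast] B=[node] C=[gear,tube,tile,clip]
Tick 5: prefer A, take flask from A; A=[mast] B=[node] C=[gear,tube,tile,clip,flask]
Tick 6: prefer B, take node from B; A=[mast] B=[-] C=[gear,tube,tile,clip,flask,node]
Tick 7: prefer A, take mast from A; A=[-] B=[-] C=[gear,tube,tile,clip,flask,node,mast]
Tick 8: prefer B, both empty, nothing taken; A=[-] B=[-] C=[gear,tube,tile,clip,flask,node,mast]

Answer: gear tube tile clip flask node mast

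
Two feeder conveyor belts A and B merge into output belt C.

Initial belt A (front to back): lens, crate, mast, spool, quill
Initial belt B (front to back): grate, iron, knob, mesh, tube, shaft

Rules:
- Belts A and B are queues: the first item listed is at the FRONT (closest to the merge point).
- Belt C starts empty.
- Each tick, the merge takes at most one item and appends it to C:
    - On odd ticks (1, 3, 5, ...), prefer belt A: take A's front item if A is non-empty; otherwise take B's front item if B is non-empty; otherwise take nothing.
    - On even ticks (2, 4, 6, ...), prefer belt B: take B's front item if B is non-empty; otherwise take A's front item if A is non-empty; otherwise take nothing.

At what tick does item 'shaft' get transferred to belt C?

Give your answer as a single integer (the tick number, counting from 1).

Answer: 11

Derivation:
Tick 1: prefer A, take lens from A; A=[crate,mast,spool,quill] B=[grate,iron,knob,mesh,tube,shaft] C=[lens]
Tick 2: prefer B, take grate from B; A=[crate,mast,spool,quill] B=[iron,knob,mesh,tube,shaft] C=[lens,grate]
Tick 3: prefer A, take crate from A; A=[mast,spool,quill] B=[iron,knob,mesh,tube,shaft] C=[lens,grate,crate]
Tick 4: prefer B, take iron from B; A=[mast,spool,quill] B=[knob,mesh,tube,shaft] C=[lens,grate,crate,iron]
Tick 5: prefer A, take mast from A; A=[spool,quill] B=[knob,mesh,tube,shaft] C=[lens,grate,crate,iron,mast]
Tick 6: prefer B, take knob from B; A=[spool,quill] B=[mesh,tube,shaft] C=[lens,grate,crate,iron,mast,knob]
Tick 7: prefer A, take spool from A; A=[quill] B=[mesh,tube,shaft] C=[lens,grate,crate,iron,mast,knob,spool]
Tick 8: prefer B, take mesh from B; A=[quill] B=[tube,shaft] C=[lens,grate,crate,iron,mast,knob,spool,mesh]
Tick 9: prefer A, take quill from A; A=[-] B=[tube,shaft] C=[lens,grate,crate,iron,mast,knob,spool,mesh,quill]
Tick 10: prefer B, take tube from B; A=[-] B=[shaft] C=[lens,grate,crate,iron,mast,knob,spool,mesh,quill,tube]
Tick 11: prefer A, take shaft from B; A=[-] B=[-] C=[lens,grate,crate,iron,mast,knob,spool,mesh,quill,tube,shaft]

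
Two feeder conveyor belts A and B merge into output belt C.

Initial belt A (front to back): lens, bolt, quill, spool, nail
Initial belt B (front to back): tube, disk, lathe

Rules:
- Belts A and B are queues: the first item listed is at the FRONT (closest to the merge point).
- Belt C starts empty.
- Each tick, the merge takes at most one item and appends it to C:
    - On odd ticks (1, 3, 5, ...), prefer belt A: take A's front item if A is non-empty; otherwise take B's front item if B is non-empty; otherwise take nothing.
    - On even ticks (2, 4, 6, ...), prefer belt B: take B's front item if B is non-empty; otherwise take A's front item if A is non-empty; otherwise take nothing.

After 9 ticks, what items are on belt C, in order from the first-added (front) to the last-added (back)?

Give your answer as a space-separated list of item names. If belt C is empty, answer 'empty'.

Tick 1: prefer A, take lens from A; A=[bolt,quill,spool,nail] B=[tube,disk,lathe] C=[lens]
Tick 2: prefer B, take tube from B; A=[bolt,quill,spool,nail] B=[disk,lathe] C=[lens,tube]
Tick 3: prefer A, take bolt from A; A=[quill,spool,nail] B=[disk,lathe] C=[lens,tube,bolt]
Tick 4: prefer B, take disk from B; A=[quill,spool,nail] B=[lathe] C=[lens,tube,bolt,disk]
Tick 5: prefer A, take quill from A; A=[spool,nail] B=[lathe] C=[lens,tube,bolt,disk,quill]
Tick 6: prefer B, take lathe from B; A=[spool,nail] B=[-] C=[lens,tube,bolt,disk,quill,lathe]
Tick 7: prefer A, take spool from A; A=[nail] B=[-] C=[lens,tube,bolt,disk,quill,lathe,spool]
Tick 8: prefer B, take nail from A; A=[-] B=[-] C=[lens,tube,bolt,disk,quill,lathe,spool,nail]
Tick 9: prefer A, both empty, nothing taken; A=[-] B=[-] C=[lens,tube,bolt,disk,quill,lathe,spool,nail]

Answer: lens tube bolt disk quill lathe spool nail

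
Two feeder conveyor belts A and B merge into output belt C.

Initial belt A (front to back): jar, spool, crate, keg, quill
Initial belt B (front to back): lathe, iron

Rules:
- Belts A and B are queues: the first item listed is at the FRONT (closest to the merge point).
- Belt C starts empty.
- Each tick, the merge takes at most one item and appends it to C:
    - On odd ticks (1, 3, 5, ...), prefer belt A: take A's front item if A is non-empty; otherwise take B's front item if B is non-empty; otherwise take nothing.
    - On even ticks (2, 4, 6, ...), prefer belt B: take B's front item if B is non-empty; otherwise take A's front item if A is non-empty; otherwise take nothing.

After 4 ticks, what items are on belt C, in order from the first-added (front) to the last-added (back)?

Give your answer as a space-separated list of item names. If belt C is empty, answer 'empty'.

Answer: jar lathe spool iron

Derivation:
Tick 1: prefer A, take jar from A; A=[spool,crate,keg,quill] B=[lathe,iron] C=[jar]
Tick 2: prefer B, take lathe from B; A=[spool,crate,keg,quill] B=[iron] C=[jar,lathe]
Tick 3: prefer A, take spool from A; A=[crate,keg,quill] B=[iron] C=[jar,lathe,spool]
Tick 4: prefer B, take iron from B; A=[crate,keg,quill] B=[-] C=[jar,lathe,spool,iron]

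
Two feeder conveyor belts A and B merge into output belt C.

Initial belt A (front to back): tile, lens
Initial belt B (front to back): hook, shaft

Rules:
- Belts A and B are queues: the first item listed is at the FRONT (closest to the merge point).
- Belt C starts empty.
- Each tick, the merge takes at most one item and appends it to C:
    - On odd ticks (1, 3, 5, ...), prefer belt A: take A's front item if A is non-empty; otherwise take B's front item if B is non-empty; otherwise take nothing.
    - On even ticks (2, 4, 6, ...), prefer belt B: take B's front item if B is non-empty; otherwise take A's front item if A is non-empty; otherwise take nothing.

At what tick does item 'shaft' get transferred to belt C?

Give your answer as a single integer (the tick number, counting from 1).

Answer: 4

Derivation:
Tick 1: prefer A, take tile from A; A=[lens] B=[hook,shaft] C=[tile]
Tick 2: prefer B, take hook from B; A=[lens] B=[shaft] C=[tile,hook]
Tick 3: prefer A, take lens from A; A=[-] B=[shaft] C=[tile,hook,lens]
Tick 4: prefer B, take shaft from B; A=[-] B=[-] C=[tile,hook,lens,shaft]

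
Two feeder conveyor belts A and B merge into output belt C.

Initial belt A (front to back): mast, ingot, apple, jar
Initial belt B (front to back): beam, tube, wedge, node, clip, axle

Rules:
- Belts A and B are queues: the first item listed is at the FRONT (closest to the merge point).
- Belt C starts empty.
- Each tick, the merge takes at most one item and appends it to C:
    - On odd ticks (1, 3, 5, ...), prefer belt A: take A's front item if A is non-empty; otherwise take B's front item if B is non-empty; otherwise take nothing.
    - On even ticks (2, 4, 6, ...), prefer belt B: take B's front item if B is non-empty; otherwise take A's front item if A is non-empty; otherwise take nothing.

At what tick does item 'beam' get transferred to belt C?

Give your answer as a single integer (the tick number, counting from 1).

Answer: 2

Derivation:
Tick 1: prefer A, take mast from A; A=[ingot,apple,jar] B=[beam,tube,wedge,node,clip,axle] C=[mast]
Tick 2: prefer B, take beam from B; A=[ingot,apple,jar] B=[tube,wedge,node,clip,axle] C=[mast,beam]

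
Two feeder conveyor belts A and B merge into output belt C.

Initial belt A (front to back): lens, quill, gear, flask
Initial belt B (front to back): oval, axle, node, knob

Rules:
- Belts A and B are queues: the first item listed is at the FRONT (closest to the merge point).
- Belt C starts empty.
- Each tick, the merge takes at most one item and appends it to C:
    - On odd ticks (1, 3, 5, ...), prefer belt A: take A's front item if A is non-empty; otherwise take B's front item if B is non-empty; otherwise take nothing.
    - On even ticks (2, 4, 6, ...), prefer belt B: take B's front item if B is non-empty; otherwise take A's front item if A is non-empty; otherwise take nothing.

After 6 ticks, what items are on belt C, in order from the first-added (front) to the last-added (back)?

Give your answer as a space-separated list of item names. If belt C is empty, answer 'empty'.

Answer: lens oval quill axle gear node

Derivation:
Tick 1: prefer A, take lens from A; A=[quill,gear,flask] B=[oval,axle,node,knob] C=[lens]
Tick 2: prefer B, take oval from B; A=[quill,gear,flask] B=[axle,node,knob] C=[lens,oval]
Tick 3: prefer A, take quill from A; A=[gear,flask] B=[axle,node,knob] C=[lens,oval,quill]
Tick 4: prefer B, take axle from B; A=[gear,flask] B=[node,knob] C=[lens,oval,quill,axle]
Tick 5: prefer A, take gear from A; A=[flask] B=[node,knob] C=[lens,oval,quill,axle,gear]
Tick 6: prefer B, take node from B; A=[flask] B=[knob] C=[lens,oval,quill,axle,gear,node]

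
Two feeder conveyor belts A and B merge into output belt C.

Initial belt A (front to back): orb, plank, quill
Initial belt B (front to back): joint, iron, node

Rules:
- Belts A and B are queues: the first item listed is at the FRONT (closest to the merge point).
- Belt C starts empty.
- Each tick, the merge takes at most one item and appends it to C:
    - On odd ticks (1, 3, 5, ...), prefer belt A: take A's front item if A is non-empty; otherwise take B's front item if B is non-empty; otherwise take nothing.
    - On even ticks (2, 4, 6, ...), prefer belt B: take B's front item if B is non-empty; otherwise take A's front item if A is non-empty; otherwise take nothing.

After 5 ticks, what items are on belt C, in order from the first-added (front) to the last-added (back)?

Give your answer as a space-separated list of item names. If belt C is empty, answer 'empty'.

Answer: orb joint plank iron quill

Derivation:
Tick 1: prefer A, take orb from A; A=[plank,quill] B=[joint,iron,node] C=[orb]
Tick 2: prefer B, take joint from B; A=[plank,quill] B=[iron,node] C=[orb,joint]
Tick 3: prefer A, take plank from A; A=[quill] B=[iron,node] C=[orb,joint,plank]
Tick 4: prefer B, take iron from B; A=[quill] B=[node] C=[orb,joint,plank,iron]
Tick 5: prefer A, take quill from A; A=[-] B=[node] C=[orb,joint,plank,iron,quill]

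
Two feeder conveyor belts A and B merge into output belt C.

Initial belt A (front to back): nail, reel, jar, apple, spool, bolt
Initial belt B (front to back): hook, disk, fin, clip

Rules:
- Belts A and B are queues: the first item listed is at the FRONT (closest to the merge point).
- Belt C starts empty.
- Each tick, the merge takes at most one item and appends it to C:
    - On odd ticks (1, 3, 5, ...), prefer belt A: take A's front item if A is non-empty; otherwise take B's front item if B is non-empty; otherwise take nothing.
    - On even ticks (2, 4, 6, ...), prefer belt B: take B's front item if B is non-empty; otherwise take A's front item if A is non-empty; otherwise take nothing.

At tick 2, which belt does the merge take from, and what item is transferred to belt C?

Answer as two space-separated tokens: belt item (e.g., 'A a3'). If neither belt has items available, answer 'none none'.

Tick 1: prefer A, take nail from A; A=[reel,jar,apple,spool,bolt] B=[hook,disk,fin,clip] C=[nail]
Tick 2: prefer B, take hook from B; A=[reel,jar,apple,spool,bolt] B=[disk,fin,clip] C=[nail,hook]

Answer: B hook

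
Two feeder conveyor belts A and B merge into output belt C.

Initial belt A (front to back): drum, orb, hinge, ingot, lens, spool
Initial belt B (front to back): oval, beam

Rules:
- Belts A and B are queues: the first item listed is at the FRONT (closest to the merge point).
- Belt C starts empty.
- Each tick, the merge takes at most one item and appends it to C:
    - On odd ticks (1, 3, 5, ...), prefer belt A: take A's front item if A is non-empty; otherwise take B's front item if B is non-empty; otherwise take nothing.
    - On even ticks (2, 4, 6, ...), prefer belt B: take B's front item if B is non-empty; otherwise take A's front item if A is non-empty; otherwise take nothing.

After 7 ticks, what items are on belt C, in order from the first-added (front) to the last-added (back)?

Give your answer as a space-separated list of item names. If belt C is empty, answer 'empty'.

Tick 1: prefer A, take drum from A; A=[orb,hinge,ingot,lens,spool] B=[oval,beam] C=[drum]
Tick 2: prefer B, take oval from B; A=[orb,hinge,ingot,lens,spool] B=[beam] C=[drum,oval]
Tick 3: prefer A, take orb from A; A=[hinge,ingot,lens,spool] B=[beam] C=[drum,oval,orb]
Tick 4: prefer B, take beam from B; A=[hinge,ingot,lens,spool] B=[-] C=[drum,oval,orb,beam]
Tick 5: prefer A, take hinge from A; A=[ingot,lens,spool] B=[-] C=[drum,oval,orb,beam,hinge]
Tick 6: prefer B, take ingot from A; A=[lens,spool] B=[-] C=[drum,oval,orb,beam,hinge,ingot]
Tick 7: prefer A, take lens from A; A=[spool] B=[-] C=[drum,oval,orb,beam,hinge,ingot,lens]

Answer: drum oval orb beam hinge ingot lens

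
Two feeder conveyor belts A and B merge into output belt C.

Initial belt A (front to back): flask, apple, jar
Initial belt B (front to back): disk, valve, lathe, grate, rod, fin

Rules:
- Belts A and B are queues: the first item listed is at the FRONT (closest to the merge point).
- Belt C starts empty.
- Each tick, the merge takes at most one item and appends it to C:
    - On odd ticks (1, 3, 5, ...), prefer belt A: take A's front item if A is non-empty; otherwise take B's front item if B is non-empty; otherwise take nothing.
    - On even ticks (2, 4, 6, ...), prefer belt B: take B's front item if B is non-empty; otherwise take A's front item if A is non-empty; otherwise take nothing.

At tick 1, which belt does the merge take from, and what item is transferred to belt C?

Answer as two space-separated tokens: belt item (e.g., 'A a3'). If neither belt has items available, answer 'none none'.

Tick 1: prefer A, take flask from A; A=[apple,jar] B=[disk,valve,lathe,grate,rod,fin] C=[flask]

Answer: A flask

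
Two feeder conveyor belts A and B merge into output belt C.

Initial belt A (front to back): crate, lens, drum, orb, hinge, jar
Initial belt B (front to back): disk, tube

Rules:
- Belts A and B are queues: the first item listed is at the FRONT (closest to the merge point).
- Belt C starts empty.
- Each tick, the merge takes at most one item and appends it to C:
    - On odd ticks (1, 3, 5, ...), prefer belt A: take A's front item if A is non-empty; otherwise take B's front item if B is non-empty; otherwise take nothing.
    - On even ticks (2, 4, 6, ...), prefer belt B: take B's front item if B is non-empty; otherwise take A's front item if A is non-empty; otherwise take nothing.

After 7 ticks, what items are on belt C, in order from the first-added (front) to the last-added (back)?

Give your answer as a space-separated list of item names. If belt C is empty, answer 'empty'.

Tick 1: prefer A, take crate from A; A=[lens,drum,orb,hinge,jar] B=[disk,tube] C=[crate]
Tick 2: prefer B, take disk from B; A=[lens,drum,orb,hinge,jar] B=[tube] C=[crate,disk]
Tick 3: prefer A, take lens from A; A=[drum,orb,hinge,jar] B=[tube] C=[crate,disk,lens]
Tick 4: prefer B, take tube from B; A=[drum,orb,hinge,jar] B=[-] C=[crate,disk,lens,tube]
Tick 5: prefer A, take drum from A; A=[orb,hinge,jar] B=[-] C=[crate,disk,lens,tube,drum]
Tick 6: prefer B, take orb from A; A=[hinge,jar] B=[-] C=[crate,disk,lens,tube,drum,orb]
Tick 7: prefer A, take hinge from A; A=[jar] B=[-] C=[crate,disk,lens,tube,drum,orb,hinge]

Answer: crate disk lens tube drum orb hinge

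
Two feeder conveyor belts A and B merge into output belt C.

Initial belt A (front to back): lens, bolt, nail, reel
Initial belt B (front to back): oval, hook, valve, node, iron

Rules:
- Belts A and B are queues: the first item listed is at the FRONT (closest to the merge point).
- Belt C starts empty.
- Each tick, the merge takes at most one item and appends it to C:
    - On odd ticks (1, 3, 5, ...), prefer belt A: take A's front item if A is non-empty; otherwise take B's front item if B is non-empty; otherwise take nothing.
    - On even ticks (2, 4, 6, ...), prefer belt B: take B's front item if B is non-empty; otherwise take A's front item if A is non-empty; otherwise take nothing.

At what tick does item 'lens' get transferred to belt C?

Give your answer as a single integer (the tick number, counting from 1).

Tick 1: prefer A, take lens from A; A=[bolt,nail,reel] B=[oval,hook,valve,node,iron] C=[lens]

Answer: 1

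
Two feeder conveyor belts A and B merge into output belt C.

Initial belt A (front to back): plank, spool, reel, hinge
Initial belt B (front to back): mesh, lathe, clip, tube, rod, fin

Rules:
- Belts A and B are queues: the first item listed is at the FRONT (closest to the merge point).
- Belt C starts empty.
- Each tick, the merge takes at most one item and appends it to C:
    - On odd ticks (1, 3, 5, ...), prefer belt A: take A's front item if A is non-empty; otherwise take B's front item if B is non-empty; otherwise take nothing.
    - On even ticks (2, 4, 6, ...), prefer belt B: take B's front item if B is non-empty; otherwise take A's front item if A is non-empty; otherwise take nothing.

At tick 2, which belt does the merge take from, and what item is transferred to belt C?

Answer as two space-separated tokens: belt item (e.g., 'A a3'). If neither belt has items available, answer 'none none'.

Tick 1: prefer A, take plank from A; A=[spool,reel,hinge] B=[mesh,lathe,clip,tube,rod,fin] C=[plank]
Tick 2: prefer B, take mesh from B; A=[spool,reel,hinge] B=[lathe,clip,tube,rod,fin] C=[plank,mesh]

Answer: B mesh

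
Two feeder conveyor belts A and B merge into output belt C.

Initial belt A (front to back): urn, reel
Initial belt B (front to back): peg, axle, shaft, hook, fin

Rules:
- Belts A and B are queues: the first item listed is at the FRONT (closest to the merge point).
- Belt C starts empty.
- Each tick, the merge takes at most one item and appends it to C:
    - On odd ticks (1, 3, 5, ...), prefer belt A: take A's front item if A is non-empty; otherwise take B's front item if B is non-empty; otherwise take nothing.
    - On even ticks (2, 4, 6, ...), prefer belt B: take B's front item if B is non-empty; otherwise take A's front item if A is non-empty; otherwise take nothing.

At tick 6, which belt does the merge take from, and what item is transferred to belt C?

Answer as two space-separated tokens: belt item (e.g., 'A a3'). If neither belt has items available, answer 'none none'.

Answer: B hook

Derivation:
Tick 1: prefer A, take urn from A; A=[reel] B=[peg,axle,shaft,hook,fin] C=[urn]
Tick 2: prefer B, take peg from B; A=[reel] B=[axle,shaft,hook,fin] C=[urn,peg]
Tick 3: prefer A, take reel from A; A=[-] B=[axle,shaft,hook,fin] C=[urn,peg,reel]
Tick 4: prefer B, take axle from B; A=[-] B=[shaft,hook,fin] C=[urn,peg,reel,axle]
Tick 5: prefer A, take shaft from B; A=[-] B=[hook,fin] C=[urn,peg,reel,axle,shaft]
Tick 6: prefer B, take hook from B; A=[-] B=[fin] C=[urn,peg,reel,axle,shaft,hook]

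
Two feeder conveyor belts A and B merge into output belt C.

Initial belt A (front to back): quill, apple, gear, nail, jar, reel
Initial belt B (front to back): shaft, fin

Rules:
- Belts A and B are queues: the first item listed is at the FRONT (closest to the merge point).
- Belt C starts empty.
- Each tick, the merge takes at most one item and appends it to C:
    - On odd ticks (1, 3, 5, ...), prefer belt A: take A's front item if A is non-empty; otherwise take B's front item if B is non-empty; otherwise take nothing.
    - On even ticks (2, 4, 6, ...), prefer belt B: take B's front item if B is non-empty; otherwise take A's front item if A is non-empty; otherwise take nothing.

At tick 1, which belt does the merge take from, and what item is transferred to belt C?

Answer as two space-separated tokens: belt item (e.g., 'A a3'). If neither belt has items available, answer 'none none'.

Answer: A quill

Derivation:
Tick 1: prefer A, take quill from A; A=[apple,gear,nail,jar,reel] B=[shaft,fin] C=[quill]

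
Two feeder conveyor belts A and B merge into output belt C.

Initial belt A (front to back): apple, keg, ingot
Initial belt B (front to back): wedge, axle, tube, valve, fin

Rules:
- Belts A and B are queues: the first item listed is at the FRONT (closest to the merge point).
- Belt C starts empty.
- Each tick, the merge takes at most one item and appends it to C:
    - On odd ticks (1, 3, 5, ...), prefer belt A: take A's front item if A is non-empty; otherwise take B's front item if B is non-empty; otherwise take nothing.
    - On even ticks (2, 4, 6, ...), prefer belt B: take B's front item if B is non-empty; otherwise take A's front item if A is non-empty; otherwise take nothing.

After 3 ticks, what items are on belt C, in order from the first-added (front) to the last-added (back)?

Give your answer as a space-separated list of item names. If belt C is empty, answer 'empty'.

Answer: apple wedge keg

Derivation:
Tick 1: prefer A, take apple from A; A=[keg,ingot] B=[wedge,axle,tube,valve,fin] C=[apple]
Tick 2: prefer B, take wedge from B; A=[keg,ingot] B=[axle,tube,valve,fin] C=[apple,wedge]
Tick 3: prefer A, take keg from A; A=[ingot] B=[axle,tube,valve,fin] C=[apple,wedge,keg]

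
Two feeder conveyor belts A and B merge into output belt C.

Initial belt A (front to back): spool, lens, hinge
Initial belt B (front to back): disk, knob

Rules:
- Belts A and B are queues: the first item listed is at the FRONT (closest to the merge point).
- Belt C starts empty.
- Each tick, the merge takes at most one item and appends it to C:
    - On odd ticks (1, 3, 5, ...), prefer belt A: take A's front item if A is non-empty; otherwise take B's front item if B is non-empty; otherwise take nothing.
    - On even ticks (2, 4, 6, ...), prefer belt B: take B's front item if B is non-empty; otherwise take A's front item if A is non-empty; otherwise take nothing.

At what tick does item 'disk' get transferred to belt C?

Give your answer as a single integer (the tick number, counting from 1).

Answer: 2

Derivation:
Tick 1: prefer A, take spool from A; A=[lens,hinge] B=[disk,knob] C=[spool]
Tick 2: prefer B, take disk from B; A=[lens,hinge] B=[knob] C=[spool,disk]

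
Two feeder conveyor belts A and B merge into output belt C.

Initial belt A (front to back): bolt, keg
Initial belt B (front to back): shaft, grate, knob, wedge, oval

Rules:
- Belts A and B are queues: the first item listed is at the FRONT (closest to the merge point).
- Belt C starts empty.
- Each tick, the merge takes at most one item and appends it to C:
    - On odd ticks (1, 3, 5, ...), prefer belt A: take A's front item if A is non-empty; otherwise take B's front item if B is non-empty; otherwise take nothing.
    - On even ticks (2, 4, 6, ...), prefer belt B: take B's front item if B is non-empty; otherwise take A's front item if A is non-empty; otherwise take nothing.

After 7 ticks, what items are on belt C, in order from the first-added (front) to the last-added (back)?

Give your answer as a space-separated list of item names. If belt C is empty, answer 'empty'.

Tick 1: prefer A, take bolt from A; A=[keg] B=[shaft,grate,knob,wedge,oval] C=[bolt]
Tick 2: prefer B, take shaft from B; A=[keg] B=[grate,knob,wedge,oval] C=[bolt,shaft]
Tick 3: prefer A, take keg from A; A=[-] B=[grate,knob,wedge,oval] C=[bolt,shaft,keg]
Tick 4: prefer B, take grate from B; A=[-] B=[knob,wedge,oval] C=[bolt,shaft,keg,grate]
Tick 5: prefer A, take knob from B; A=[-] B=[wedge,oval] C=[bolt,shaft,keg,grate,knob]
Tick 6: prefer B, take wedge from B; A=[-] B=[oval] C=[bolt,shaft,keg,grate,knob,wedge]
Tick 7: prefer A, take oval from B; A=[-] B=[-] C=[bolt,shaft,keg,grate,knob,wedge,oval]

Answer: bolt shaft keg grate knob wedge oval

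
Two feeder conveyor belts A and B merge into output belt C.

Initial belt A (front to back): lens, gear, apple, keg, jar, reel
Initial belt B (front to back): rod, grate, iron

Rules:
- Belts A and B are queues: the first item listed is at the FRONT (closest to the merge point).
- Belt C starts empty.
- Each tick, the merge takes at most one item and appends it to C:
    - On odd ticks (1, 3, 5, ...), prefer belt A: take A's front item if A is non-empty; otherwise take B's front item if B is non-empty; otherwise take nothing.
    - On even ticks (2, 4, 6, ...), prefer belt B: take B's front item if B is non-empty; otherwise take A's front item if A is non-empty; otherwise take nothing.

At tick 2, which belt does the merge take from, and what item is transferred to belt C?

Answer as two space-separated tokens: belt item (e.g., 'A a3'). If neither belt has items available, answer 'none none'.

Tick 1: prefer A, take lens from A; A=[gear,apple,keg,jar,reel] B=[rod,grate,iron] C=[lens]
Tick 2: prefer B, take rod from B; A=[gear,apple,keg,jar,reel] B=[grate,iron] C=[lens,rod]

Answer: B rod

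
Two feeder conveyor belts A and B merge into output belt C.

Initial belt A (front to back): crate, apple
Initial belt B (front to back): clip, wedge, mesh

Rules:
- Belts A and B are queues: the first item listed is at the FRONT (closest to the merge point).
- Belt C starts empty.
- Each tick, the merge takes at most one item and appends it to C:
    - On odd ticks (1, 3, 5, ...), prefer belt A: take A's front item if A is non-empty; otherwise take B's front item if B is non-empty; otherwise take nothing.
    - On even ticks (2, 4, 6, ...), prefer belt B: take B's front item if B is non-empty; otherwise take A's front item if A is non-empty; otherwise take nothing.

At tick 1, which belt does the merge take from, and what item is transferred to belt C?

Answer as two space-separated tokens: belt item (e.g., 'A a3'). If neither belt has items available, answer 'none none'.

Tick 1: prefer A, take crate from A; A=[apple] B=[clip,wedge,mesh] C=[crate]

Answer: A crate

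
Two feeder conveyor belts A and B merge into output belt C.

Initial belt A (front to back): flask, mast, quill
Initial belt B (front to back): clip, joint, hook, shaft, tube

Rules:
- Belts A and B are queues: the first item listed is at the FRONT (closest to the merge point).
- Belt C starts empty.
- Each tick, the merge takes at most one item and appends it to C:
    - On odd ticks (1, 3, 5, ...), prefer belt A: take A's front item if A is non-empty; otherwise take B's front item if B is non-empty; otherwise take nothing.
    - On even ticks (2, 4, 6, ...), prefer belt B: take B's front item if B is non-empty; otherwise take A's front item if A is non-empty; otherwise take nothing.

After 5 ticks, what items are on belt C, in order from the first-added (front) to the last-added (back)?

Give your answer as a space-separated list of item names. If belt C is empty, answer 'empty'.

Tick 1: prefer A, take flask from A; A=[mast,quill] B=[clip,joint,hook,shaft,tube] C=[flask]
Tick 2: prefer B, take clip from B; A=[mast,quill] B=[joint,hook,shaft,tube] C=[flask,clip]
Tick 3: prefer A, take mast from A; A=[quill] B=[joint,hook,shaft,tube] C=[flask,clip,mast]
Tick 4: prefer B, take joint from B; A=[quill] B=[hook,shaft,tube] C=[flask,clip,mast,joint]
Tick 5: prefer A, take quill from A; A=[-] B=[hook,shaft,tube] C=[flask,clip,mast,joint,quill]

Answer: flask clip mast joint quill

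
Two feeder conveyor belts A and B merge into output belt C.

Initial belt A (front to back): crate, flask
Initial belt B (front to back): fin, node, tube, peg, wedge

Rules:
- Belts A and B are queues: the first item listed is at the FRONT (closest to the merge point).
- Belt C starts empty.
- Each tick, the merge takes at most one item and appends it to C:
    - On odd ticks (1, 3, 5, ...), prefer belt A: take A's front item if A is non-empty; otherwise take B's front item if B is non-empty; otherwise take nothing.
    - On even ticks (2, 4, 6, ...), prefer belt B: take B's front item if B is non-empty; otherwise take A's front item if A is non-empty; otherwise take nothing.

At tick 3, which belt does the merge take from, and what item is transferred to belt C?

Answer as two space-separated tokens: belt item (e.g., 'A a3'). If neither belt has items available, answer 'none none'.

Answer: A flask

Derivation:
Tick 1: prefer A, take crate from A; A=[flask] B=[fin,node,tube,peg,wedge] C=[crate]
Tick 2: prefer B, take fin from B; A=[flask] B=[node,tube,peg,wedge] C=[crate,fin]
Tick 3: prefer A, take flask from A; A=[-] B=[node,tube,peg,wedge] C=[crate,fin,flask]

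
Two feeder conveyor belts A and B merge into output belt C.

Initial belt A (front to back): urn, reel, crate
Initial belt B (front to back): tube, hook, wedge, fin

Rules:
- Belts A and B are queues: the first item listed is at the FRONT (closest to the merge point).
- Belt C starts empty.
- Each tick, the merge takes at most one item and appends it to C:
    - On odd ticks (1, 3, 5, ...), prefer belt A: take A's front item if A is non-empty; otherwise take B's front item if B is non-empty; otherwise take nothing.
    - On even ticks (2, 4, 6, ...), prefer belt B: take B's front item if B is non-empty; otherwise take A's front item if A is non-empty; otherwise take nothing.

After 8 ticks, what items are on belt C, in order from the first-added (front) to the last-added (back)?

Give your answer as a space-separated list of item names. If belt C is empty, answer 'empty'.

Tick 1: prefer A, take urn from A; A=[reel,crate] B=[tube,hook,wedge,fin] C=[urn]
Tick 2: prefer B, take tube from B; A=[reel,crate] B=[hook,wedge,fin] C=[urn,tube]
Tick 3: prefer A, take reel from A; A=[crate] B=[hook,wedge,fin] C=[urn,tube,reel]
Tick 4: prefer B, take hook from B; A=[crate] B=[wedge,fin] C=[urn,tube,reel,hook]
Tick 5: prefer A, take crate from A; A=[-] B=[wedge,fin] C=[urn,tube,reel,hook,crate]
Tick 6: prefer B, take wedge from B; A=[-] B=[fin] C=[urn,tube,reel,hook,crate,wedge]
Tick 7: prefer A, take fin from B; A=[-] B=[-] C=[urn,tube,reel,hook,crate,wedge,fin]
Tick 8: prefer B, both empty, nothing taken; A=[-] B=[-] C=[urn,tube,reel,hook,crate,wedge,fin]

Answer: urn tube reel hook crate wedge fin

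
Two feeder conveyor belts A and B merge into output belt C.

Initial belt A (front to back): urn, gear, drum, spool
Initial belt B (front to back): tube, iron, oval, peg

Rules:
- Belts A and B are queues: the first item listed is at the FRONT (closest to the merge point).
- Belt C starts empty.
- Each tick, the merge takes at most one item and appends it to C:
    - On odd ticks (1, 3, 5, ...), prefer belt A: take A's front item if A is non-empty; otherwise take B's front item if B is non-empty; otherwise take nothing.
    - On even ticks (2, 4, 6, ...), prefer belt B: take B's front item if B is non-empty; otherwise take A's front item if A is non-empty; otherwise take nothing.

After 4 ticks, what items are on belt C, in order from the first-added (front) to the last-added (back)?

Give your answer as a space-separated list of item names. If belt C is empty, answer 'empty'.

Answer: urn tube gear iron

Derivation:
Tick 1: prefer A, take urn from A; A=[gear,drum,spool] B=[tube,iron,oval,peg] C=[urn]
Tick 2: prefer B, take tube from B; A=[gear,drum,spool] B=[iron,oval,peg] C=[urn,tube]
Tick 3: prefer A, take gear from A; A=[drum,spool] B=[iron,oval,peg] C=[urn,tube,gear]
Tick 4: prefer B, take iron from B; A=[drum,spool] B=[oval,peg] C=[urn,tube,gear,iron]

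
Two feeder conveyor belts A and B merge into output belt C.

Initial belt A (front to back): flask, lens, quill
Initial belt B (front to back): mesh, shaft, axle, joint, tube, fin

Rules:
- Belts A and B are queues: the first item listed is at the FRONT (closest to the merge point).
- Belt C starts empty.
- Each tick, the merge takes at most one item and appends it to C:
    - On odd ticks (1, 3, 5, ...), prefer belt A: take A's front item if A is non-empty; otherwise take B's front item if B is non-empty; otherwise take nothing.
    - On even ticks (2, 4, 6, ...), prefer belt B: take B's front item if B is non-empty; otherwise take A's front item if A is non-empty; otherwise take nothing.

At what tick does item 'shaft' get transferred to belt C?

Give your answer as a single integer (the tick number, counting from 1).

Tick 1: prefer A, take flask from A; A=[lens,quill] B=[mesh,shaft,axle,joint,tube,fin] C=[flask]
Tick 2: prefer B, take mesh from B; A=[lens,quill] B=[shaft,axle,joint,tube,fin] C=[flask,mesh]
Tick 3: prefer A, take lens from A; A=[quill] B=[shaft,axle,joint,tube,fin] C=[flask,mesh,lens]
Tick 4: prefer B, take shaft from B; A=[quill] B=[axle,joint,tube,fin] C=[flask,mesh,lens,shaft]

Answer: 4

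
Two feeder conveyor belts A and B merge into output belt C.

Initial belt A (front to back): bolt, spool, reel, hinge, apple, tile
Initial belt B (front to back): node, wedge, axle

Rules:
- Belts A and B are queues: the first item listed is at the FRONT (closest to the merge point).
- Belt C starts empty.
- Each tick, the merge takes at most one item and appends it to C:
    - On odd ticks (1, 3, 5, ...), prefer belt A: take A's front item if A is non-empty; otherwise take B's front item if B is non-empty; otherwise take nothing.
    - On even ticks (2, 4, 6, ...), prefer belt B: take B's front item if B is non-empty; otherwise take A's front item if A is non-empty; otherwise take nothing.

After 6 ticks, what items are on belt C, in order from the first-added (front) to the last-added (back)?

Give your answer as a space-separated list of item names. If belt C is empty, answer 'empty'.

Answer: bolt node spool wedge reel axle

Derivation:
Tick 1: prefer A, take bolt from A; A=[spool,reel,hinge,apple,tile] B=[node,wedge,axle] C=[bolt]
Tick 2: prefer B, take node from B; A=[spool,reel,hinge,apple,tile] B=[wedge,axle] C=[bolt,node]
Tick 3: prefer A, take spool from A; A=[reel,hinge,apple,tile] B=[wedge,axle] C=[bolt,node,spool]
Tick 4: prefer B, take wedge from B; A=[reel,hinge,apple,tile] B=[axle] C=[bolt,node,spool,wedge]
Tick 5: prefer A, take reel from A; A=[hinge,apple,tile] B=[axle] C=[bolt,node,spool,wedge,reel]
Tick 6: prefer B, take axle from B; A=[hinge,apple,tile] B=[-] C=[bolt,node,spool,wedge,reel,axle]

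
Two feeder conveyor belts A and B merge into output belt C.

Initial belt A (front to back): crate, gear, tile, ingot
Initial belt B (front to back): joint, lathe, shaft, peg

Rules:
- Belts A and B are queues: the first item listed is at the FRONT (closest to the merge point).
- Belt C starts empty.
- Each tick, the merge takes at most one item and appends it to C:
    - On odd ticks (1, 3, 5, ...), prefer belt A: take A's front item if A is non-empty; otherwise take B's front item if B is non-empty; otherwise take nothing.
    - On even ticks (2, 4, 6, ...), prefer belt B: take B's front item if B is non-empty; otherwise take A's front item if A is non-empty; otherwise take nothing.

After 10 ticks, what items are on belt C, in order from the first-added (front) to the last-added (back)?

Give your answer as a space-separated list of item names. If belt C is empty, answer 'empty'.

Tick 1: prefer A, take crate from A; A=[gear,tile,ingot] B=[joint,lathe,shaft,peg] C=[crate]
Tick 2: prefer B, take joint from B; A=[gear,tile,ingot] B=[lathe,shaft,peg] C=[crate,joint]
Tick 3: prefer A, take gear from A; A=[tile,ingot] B=[lathe,shaft,peg] C=[crate,joint,gear]
Tick 4: prefer B, take lathe from B; A=[tile,ingot] B=[shaft,peg] C=[crate,joint,gear,lathe]
Tick 5: prefer A, take tile from A; A=[ingot] B=[shaft,peg] C=[crate,joint,gear,lathe,tile]
Tick 6: prefer B, take shaft from B; A=[ingot] B=[peg] C=[crate,joint,gear,lathe,tile,shaft]
Tick 7: prefer A, take ingot from A; A=[-] B=[peg] C=[crate,joint,gear,lathe,tile,shaft,ingot]
Tick 8: prefer B, take peg from B; A=[-] B=[-] C=[crate,joint,gear,lathe,tile,shaft,ingot,peg]
Tick 9: prefer A, both empty, nothing taken; A=[-] B=[-] C=[crate,joint,gear,lathe,tile,shaft,ingot,peg]
Tick 10: prefer B, both empty, nothing taken; A=[-] B=[-] C=[crate,joint,gear,lathe,tile,shaft,ingot,peg]

Answer: crate joint gear lathe tile shaft ingot peg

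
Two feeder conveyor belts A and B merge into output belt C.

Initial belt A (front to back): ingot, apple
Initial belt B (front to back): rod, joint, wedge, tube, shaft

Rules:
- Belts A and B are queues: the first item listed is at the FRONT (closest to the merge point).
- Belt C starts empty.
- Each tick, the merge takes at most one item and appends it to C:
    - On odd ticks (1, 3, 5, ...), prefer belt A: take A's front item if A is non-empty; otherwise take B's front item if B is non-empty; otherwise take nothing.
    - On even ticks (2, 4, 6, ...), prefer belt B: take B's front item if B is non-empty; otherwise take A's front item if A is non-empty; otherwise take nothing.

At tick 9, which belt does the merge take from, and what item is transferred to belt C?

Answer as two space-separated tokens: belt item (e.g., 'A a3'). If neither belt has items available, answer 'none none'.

Tick 1: prefer A, take ingot from A; A=[apple] B=[rod,joint,wedge,tube,shaft] C=[ingot]
Tick 2: prefer B, take rod from B; A=[apple] B=[joint,wedge,tube,shaft] C=[ingot,rod]
Tick 3: prefer A, take apple from A; A=[-] B=[joint,wedge,tube,shaft] C=[ingot,rod,apple]
Tick 4: prefer B, take joint from B; A=[-] B=[wedge,tube,shaft] C=[ingot,rod,apple,joint]
Tick 5: prefer A, take wedge from B; A=[-] B=[tube,shaft] C=[ingot,rod,apple,joint,wedge]
Tick 6: prefer B, take tube from B; A=[-] B=[shaft] C=[ingot,rod,apple,joint,wedge,tube]
Tick 7: prefer A, take shaft from B; A=[-] B=[-] C=[ingot,rod,apple,joint,wedge,tube,shaft]
Tick 8: prefer B, both empty, nothing taken; A=[-] B=[-] C=[ingot,rod,apple,joint,wedge,tube,shaft]
Tick 9: prefer A, both empty, nothing taken; A=[-] B=[-] C=[ingot,rod,apple,joint,wedge,tube,shaft]

Answer: none none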